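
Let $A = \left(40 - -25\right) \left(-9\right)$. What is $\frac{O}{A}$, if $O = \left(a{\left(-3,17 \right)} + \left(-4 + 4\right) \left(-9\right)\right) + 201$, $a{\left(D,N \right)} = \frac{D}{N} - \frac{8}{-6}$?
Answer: $- \frac{2062}{5967} \approx -0.34557$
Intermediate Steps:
$a{\left(D,N \right)} = \frac{4}{3} + \frac{D}{N}$ ($a{\left(D,N \right)} = \frac{D}{N} - - \frac{4}{3} = \frac{D}{N} + \frac{4}{3} = \frac{4}{3} + \frac{D}{N}$)
$A = -585$ ($A = \left(40 + 25\right) \left(-9\right) = 65 \left(-9\right) = -585$)
$O = \frac{10310}{51}$ ($O = \left(\left(\frac{4}{3} - \frac{3}{17}\right) + \left(-4 + 4\right) \left(-9\right)\right) + 201 = \left(\left(\frac{4}{3} - \frac{3}{17}\right) + 0 \left(-9\right)\right) + 201 = \left(\left(\frac{4}{3} - \frac{3}{17}\right) + 0\right) + 201 = \left(\frac{59}{51} + 0\right) + 201 = \frac{59}{51} + 201 = \frac{10310}{51} \approx 202.16$)
$\frac{O}{A} = \frac{10310}{51 \left(-585\right)} = \frac{10310}{51} \left(- \frac{1}{585}\right) = - \frac{2062}{5967}$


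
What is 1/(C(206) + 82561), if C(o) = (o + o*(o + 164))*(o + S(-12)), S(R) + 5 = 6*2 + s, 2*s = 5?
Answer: 1/16552364 ≈ 6.0414e-8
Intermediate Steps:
s = 5/2 (s = (½)*5 = 5/2 ≈ 2.5000)
S(R) = 19/2 (S(R) = -5 + (6*2 + 5/2) = -5 + (12 + 5/2) = -5 + 29/2 = 19/2)
C(o) = (19/2 + o)*(o + o*(164 + o)) (C(o) = (o + o*(o + 164))*(o + 19/2) = (o + o*(164 + o))*(19/2 + o) = (19/2 + o)*(o + o*(164 + o)))
1/(C(206) + 82561) = 1/((½)*206*(3135 + 2*206² + 349*206) + 82561) = 1/((½)*206*(3135 + 2*42436 + 71894) + 82561) = 1/((½)*206*(3135 + 84872 + 71894) + 82561) = 1/((½)*206*159901 + 82561) = 1/(16469803 + 82561) = 1/16552364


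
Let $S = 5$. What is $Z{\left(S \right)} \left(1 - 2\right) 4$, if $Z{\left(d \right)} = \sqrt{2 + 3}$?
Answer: $- 4 \sqrt{5} \approx -8.9443$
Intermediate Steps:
$Z{\left(d \right)} = \sqrt{5}$
$Z{\left(S \right)} \left(1 - 2\right) 4 = \sqrt{5} \left(1 - 2\right) 4 = \sqrt{5} \left(\left(-1\right) 4\right) = \sqrt{5} \left(-4\right) = - 4 \sqrt{5}$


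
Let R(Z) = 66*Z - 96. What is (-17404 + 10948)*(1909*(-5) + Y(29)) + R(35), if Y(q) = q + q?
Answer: 61250286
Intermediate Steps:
Y(q) = 2*q
R(Z) = -96 + 66*Z
(-17404 + 10948)*(1909*(-5) + Y(29)) + R(35) = (-17404 + 10948)*(1909*(-5) + 2*29) + (-96 + 66*35) = -6456*(-9545 + 58) + (-96 + 2310) = -6456*(-9487) + 2214 = 61248072 + 2214 = 61250286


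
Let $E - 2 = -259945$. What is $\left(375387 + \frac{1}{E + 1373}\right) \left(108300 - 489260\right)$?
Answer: $- \frac{3697743156774544}{25857} \approx -1.4301 \cdot 10^{11}$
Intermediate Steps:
$E = -259943$ ($E = 2 - 259945 = -259943$)
$\left(375387 + \frac{1}{E + 1373}\right) \left(108300 - 489260\right) = \left(375387 + \frac{1}{-259943 + 1373}\right) \left(108300 - 489260\right) = \left(375387 + \frac{1}{-258570}\right) \left(-380960\right) = \left(375387 - \frac{1}{258570}\right) \left(-380960\right) = \frac{97063816589}{258570} \left(-380960\right) = - \frac{3697743156774544}{25857}$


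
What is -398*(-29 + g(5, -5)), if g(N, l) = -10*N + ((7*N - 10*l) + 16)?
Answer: -8756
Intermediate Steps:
g(N, l) = 16 - 10*l - 3*N (g(N, l) = -10*N + ((-10*l + 7*N) + 16) = -10*N + (16 - 10*l + 7*N) = 16 - 10*l - 3*N)
-398*(-29 + g(5, -5)) = -398*(-29 + (16 - 10*(-5) - 3*5)) = -398*(-29 + (16 + 50 - 15)) = -398*(-29 + 51) = -398*22 = -8756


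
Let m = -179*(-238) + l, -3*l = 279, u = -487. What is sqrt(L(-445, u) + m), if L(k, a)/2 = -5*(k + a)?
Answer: sqrt(51829) ≈ 227.66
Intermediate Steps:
l = -93 (l = -1/3*279 = -93)
L(k, a) = -10*a - 10*k (L(k, a) = 2*(-5*(k + a)) = 2*(-5*(a + k)) = 2*(-5*a - 5*k) = -10*a - 10*k)
m = 42509 (m = -179*(-238) - 93 = 42602 - 93 = 42509)
sqrt(L(-445, u) + m) = sqrt((-10*(-487) - 10*(-445)) + 42509) = sqrt((4870 + 4450) + 42509) = sqrt(9320 + 42509) = sqrt(51829)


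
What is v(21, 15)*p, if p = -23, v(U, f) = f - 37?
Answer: 506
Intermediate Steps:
v(U, f) = -37 + f
v(21, 15)*p = (-37 + 15)*(-23) = -22*(-23) = 506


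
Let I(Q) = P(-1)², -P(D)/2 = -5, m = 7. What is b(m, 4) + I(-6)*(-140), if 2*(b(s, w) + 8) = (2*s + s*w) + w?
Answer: -13985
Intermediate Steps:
P(D) = 10 (P(D) = -2*(-5) = 10)
b(s, w) = -8 + s + w/2 + s*w/2 (b(s, w) = -8 + ((2*s + s*w) + w)/2 = -8 + (w + 2*s + s*w)/2 = -8 + (s + w/2 + s*w/2) = -8 + s + w/2 + s*w/2)
I(Q) = 100 (I(Q) = 10² = 100)
b(m, 4) + I(-6)*(-140) = (-8 + 7 + (½)*4 + (½)*7*4) + 100*(-140) = (-8 + 7 + 2 + 14) - 14000 = 15 - 14000 = -13985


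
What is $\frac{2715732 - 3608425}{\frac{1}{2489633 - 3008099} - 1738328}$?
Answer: $\frac{462830968938}{901263964849} \approx 0.51354$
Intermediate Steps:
$\frac{2715732 - 3608425}{\frac{1}{2489633 - 3008099} - 1738328} = - \frac{892693}{\frac{1}{-518466} - 1738328} = - \frac{892693}{- \frac{1}{518466} - 1738328} = - \frac{892693}{- \frac{901263964849}{518466}} = \left(-892693\right) \left(- \frac{518466}{901263964849}\right) = \frac{462830968938}{901263964849}$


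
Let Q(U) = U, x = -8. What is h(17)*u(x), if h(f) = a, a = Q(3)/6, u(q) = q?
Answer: -4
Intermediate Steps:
a = ½ (a = 3/6 = 3*(⅙) = ½ ≈ 0.50000)
h(f) = ½
h(17)*u(x) = (½)*(-8) = -4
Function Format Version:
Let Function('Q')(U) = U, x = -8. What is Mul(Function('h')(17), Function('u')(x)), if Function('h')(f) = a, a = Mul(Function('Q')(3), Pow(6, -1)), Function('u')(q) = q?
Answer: -4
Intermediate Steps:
a = Rational(1, 2) (a = Mul(3, Pow(6, -1)) = Mul(3, Rational(1, 6)) = Rational(1, 2) ≈ 0.50000)
Function('h')(f) = Rational(1, 2)
Mul(Function('h')(17), Function('u')(x)) = Mul(Rational(1, 2), -8) = -4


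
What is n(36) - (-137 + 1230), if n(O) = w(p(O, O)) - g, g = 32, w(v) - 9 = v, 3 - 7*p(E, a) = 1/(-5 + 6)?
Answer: -7810/7 ≈ -1115.7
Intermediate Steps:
p(E, a) = 2/7 (p(E, a) = 3/7 - 1/(7*(-5 + 6)) = 3/7 - ⅐/1 = 3/7 - ⅐*1 = 3/7 - ⅐ = 2/7)
w(v) = 9 + v
n(O) = -159/7 (n(O) = (9 + 2/7) - 1*32 = 65/7 - 32 = -159/7)
n(36) - (-137 + 1230) = -159/7 - (-137 + 1230) = -159/7 - 1*1093 = -159/7 - 1093 = -7810/7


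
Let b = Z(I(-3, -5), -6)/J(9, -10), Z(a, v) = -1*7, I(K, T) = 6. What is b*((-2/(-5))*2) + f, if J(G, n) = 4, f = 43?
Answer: 208/5 ≈ 41.600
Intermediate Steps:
Z(a, v) = -7
b = -7/4 ≈ -1.7500
b*((-2/(-5))*2) + f = -7*-2/(-5)*2/4 + 43 = -7*(-⅕*(-2))*2/4 + 43 = -7*2/10 + 43 = -7/4*⅘ + 43 = -7/5 + 43 = 208/5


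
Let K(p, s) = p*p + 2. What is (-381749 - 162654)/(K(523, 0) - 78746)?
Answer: -544403/194785 ≈ -2.7949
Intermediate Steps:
K(p, s) = 2 + p² (K(p, s) = p² + 2 = 2 + p²)
(-381749 - 162654)/(K(523, 0) - 78746) = (-381749 - 162654)/((2 + 523²) - 78746) = -544403/((2 + 273529) - 78746) = -544403/(273531 - 78746) = -544403/194785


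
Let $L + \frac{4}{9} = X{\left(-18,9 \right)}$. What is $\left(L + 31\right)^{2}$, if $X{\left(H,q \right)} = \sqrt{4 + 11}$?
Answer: $\frac{76840}{81} + \frac{550 \sqrt{15}}{9} \approx 1185.3$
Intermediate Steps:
$X{\left(H,q \right)} = \sqrt{15}$
$L = - \frac{4}{9} + \sqrt{15} \approx 3.4285$
$\left(L + 31\right)^{2} = \left(\left(- \frac{4}{9} + \sqrt{15}\right) + 31\right)^{2} = \left(\frac{275}{9} + \sqrt{15}\right)^{2}$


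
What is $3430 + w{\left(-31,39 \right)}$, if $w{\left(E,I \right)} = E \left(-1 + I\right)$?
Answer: $2252$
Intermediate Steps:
$3430 + w{\left(-31,39 \right)} = 3430 - 31 \left(-1 + 39\right) = 3430 - 1178 = 2252$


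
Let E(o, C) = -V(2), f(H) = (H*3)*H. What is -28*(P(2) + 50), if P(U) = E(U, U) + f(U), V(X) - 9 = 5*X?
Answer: -1204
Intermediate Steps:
V(X) = 9 + 5*X
f(H) = 3*H² (f(H) = (3*H)*H = 3*H²)
E(o, C) = -19 (E(o, C) = -(9 + 5*2) = -(9 + 10) = -1*19 = -19)
P(U) = -19 + 3*U²
-28*(P(2) + 50) = -28*((-19 + 3*2²) + 50) = -28*((-19 + 3*4) + 50) = -28*((-19 + 12) + 50) = -28*(-7 + 50) = -28*43 = -1204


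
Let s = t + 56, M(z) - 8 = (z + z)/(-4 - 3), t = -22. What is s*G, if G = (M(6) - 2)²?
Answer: 30600/49 ≈ 624.49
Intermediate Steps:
M(z) = 8 - 2*z/7 (M(z) = 8 + (z + z)/(-4 - 3) = 8 + (2*z)/(-7) = 8 + (2*z)*(-⅐) = 8 - 2*z/7)
s = 34 (s = -22 + 56 = 34)
G = 900/49 (G = ((8 - 2/7*6) - 2)² = ((8 - 12/7) - 2)² = (44/7 - 2)² = (30/7)² = 900/49 ≈ 18.367)
s*G = 34*(900/49) = 30600/49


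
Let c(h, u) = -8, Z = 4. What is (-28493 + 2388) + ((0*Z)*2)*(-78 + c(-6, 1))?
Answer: -26105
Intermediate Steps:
(-28493 + 2388) + ((0*Z)*2)*(-78 + c(-6, 1)) = (-28493 + 2388) + ((0*4)*2)*(-78 - 8) = -26105 + (0*2)*(-86) = -26105 + 0*(-86) = -26105 + 0 = -26105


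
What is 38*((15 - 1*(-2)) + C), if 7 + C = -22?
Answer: -456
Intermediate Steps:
C = -29 (C = -7 - 22 = -29)
38*((15 - 1*(-2)) + C) = 38*((15 - 1*(-2)) - 29) = 38*((15 + 2) - 29) = 38*(17 - 29) = 38*(-12) = -456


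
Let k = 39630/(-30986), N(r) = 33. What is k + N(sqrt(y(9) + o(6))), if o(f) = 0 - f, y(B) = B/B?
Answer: 491454/15493 ≈ 31.721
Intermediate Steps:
y(B) = 1
o(f) = -f
k = -19815/15493 (k = 39630*(-1/30986) = -19815/15493 ≈ -1.2790)
k + N(sqrt(y(9) + o(6))) = -19815/15493 + 33 = 491454/15493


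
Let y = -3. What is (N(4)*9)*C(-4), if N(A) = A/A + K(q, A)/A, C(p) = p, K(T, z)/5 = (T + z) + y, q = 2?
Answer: -171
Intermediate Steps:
K(T, z) = -15 + 5*T + 5*z (K(T, z) = 5*((T + z) - 3) = 5*(-3 + T + z) = -15 + 5*T + 5*z)
N(A) = 1 + (-5 + 5*A)/A (N(A) = A/A + (-15 + 5*2 + 5*A)/A = 1 + (-15 + 10 + 5*A)/A = 1 + (-5 + 5*A)/A)
(N(4)*9)*C(-4) = ((6 - 5/4)*9)*(-4) = ((19/4)*9)*(-4) = (171/4)*(-4) = -171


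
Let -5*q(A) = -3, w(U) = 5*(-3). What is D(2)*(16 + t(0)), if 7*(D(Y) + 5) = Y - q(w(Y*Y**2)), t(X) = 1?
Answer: -408/5 ≈ -81.600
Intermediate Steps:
w(U) = -15
q(A) = 3/5 (q(A) = -1/5*(-3) = 3/5)
D(Y) = -178/35 + Y/7 (D(Y) = -5 + (Y - 1*3/5)/7 = -5 + (Y - 3/5)/7 = -5 + (-3/5 + Y)/7 = -5 + (-3/35 + Y/7) = -178/35 + Y/7)
D(2)*(16 + t(0)) = (-178/35 + (1/7)*2)*(16 + 1) = (-178/35 + 2/7)*17 = -24/5*17 = -408/5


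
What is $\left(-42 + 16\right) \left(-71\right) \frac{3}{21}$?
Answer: $\frac{1846}{7} \approx 263.71$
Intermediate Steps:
$\left(-42 + 16\right) \left(-71\right) \frac{3}{21} = \left(-26\right) \left(-71\right) 3 \cdot \frac{1}{21} = 1846 \cdot \frac{1}{7} = \frac{1846}{7}$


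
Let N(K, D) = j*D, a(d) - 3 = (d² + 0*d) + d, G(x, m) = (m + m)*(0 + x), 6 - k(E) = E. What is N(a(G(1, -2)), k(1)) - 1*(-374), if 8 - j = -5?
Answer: 439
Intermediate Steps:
j = 13 (j = 8 - 1*(-5) = 8 + 5 = 13)
k(E) = 6 - E
G(x, m) = 2*m*x (G(x, m) = (2*m)*x = 2*m*x)
a(d) = 3 + d + d² (a(d) = 3 + ((d² + 0*d) + d) = 3 + ((d² + 0) + d) = 3 + (d² + d) = 3 + (d + d²) = 3 + d + d²)
N(K, D) = 13*D
N(a(G(1, -2)), k(1)) - 1*(-374) = 13*(6 - 1*1) - 1*(-374) = 13*(6 - 1) + 374 = 13*5 + 374 = 65 + 374 = 439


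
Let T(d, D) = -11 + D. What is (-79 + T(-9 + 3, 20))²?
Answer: 4900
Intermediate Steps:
(-79 + T(-9 + 3, 20))² = (-79 + (-11 + 20))² = (-79 + 9)² = (-70)² = 4900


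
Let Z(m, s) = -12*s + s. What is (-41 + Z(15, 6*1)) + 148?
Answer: 41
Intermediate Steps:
Z(m, s) = -11*s
(-41 + Z(15, 6*1)) + 148 = (-41 - 66) + 148 = -107 + 148 = 41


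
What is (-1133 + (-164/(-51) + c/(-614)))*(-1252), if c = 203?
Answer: 22153150294/15657 ≈ 1.4149e+6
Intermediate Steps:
(-1133 + (-164/(-51) + c/(-614)))*(-1252) = (-1133 + (-164/(-51) + 203/(-614)))*(-1252) = (-1133 + (-164*(-1/51) + 203*(-1/614)))*(-1252) = (-1133 + (164/51 - 203/614))*(-1252) = (-1133 + 90343/31314)*(-1252) = -35388419/31314*(-1252) = 22153150294/15657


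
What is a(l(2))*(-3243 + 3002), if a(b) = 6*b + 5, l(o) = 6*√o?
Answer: -1205 - 8676*√2 ≈ -13475.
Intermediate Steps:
a(b) = 5 + 6*b
a(l(2))*(-3243 + 3002) = (5 + 6*(6*√2))*(-3243 + 3002) = (5 + 36*√2)*(-241) = -1205 - 8676*√2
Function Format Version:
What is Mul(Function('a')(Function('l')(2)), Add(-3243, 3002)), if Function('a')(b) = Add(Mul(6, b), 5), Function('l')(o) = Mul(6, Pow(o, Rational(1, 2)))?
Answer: Add(-1205, Mul(-8676, Pow(2, Rational(1, 2)))) ≈ -13475.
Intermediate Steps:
Function('a')(b) = Add(5, Mul(6, b))
Mul(Function('a')(Function('l')(2)), Add(-3243, 3002)) = Mul(Add(5, Mul(6, Mul(6, Pow(2, Rational(1, 2))))), Add(-3243, 3002)) = Mul(Add(5, Mul(36, Pow(2, Rational(1, 2)))), -241) = Add(-1205, Mul(-8676, Pow(2, Rational(1, 2))))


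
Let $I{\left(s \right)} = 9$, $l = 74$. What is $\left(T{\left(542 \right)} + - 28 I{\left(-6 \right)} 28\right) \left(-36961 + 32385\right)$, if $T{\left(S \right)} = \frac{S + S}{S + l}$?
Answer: $\frac{225961424}{7} \approx 3.228 \cdot 10^{7}$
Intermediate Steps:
$T{\left(S \right)} = \frac{2 S}{74 + S}$ ($T{\left(S \right)} = \frac{S + S}{S + 74} = \frac{2 S}{74 + S}$)
$\left(T{\left(542 \right)} + - 28 I{\left(-6 \right)} 28\right) \left(-36961 + 32385\right) = \left(2 \cdot 542 \frac{1}{74 + 542} + \left(-28\right) 9 \cdot 28\right) \left(-36961 + 32385\right) = \left(2 \cdot 542 \cdot \frac{1}{616} - 7056\right) \left(-4576\right) = \left(\frac{271}{154} - 7056\right) \left(-4576\right) = \left(- \frac{1086353}{154}\right) \left(-4576\right) = \frac{225961424}{7}$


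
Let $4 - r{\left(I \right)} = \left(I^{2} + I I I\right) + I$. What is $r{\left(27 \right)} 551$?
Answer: $-11259685$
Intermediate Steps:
$r{\left(I \right)} = 4 - I - I^{2} - I^{3}$ ($r{\left(I \right)} = 4 - \left(\left(I^{2} + I I I\right) + I\right) = 4 - \left(\left(I^{2} + I^{2} I\right) + I\right) = 4 - \left(\left(I^{2} + I^{3}\right) + I\right) = 4 - \left(I + I^{2} + I^{3}\right) = 4 - I - I^{2} - I^{3}$)
$r{\left(27 \right)} 551 = \left(4 - 27 - 27^{2} - 27^{3}\right) 551 = \left(4 - 27 - 729 - 19683\right) 551 = \left(-20435\right) 551 = -11259685$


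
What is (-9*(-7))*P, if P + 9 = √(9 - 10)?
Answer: -567 + 63*I ≈ -567.0 + 63.0*I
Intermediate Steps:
P = -9 + I (P = -9 + √(9 - 10) = -9 + √(-1) = -9 + I ≈ -9.0 + 1.0*I)
(-9*(-7))*P = (-9*(-7))*(-9 + I) = 63*(-9 + I) = -567 + 63*I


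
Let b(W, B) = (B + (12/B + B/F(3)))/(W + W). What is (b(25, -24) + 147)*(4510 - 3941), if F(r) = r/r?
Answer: 8309107/100 ≈ 83091.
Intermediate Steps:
F(r) = 1
b(W, B) = (2*B + 12/B)/(2*W) (b(W, B) = (B + (12/B + B/1))/(W + W) = (B + (12/B + B*1))/((2*W)) = (B + (12/B + B))*(1/(2*W)) = (B + (B + 12/B))*(1/(2*W)) = (2*B + 12/B)*(1/(2*W)) = (2*B + 12/B)/(2*W))
(b(25, -24) + 147)*(4510 - 3941) = ((6 + (-24)²)/(-24*25) + 147)*(4510 - 3941) = (-1/24*1/25*(6 + 576) + 147)*569 = (-1/24*1/25*582 + 147)*569 = (-97/100 + 147)*569 = (14603/100)*569 = 8309107/100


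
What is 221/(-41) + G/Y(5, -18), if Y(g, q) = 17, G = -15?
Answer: -4372/697 ≈ -6.2726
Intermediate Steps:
221/(-41) + G/Y(5, -18) = 221/(-41) - 15/17 = 221*(-1/41) - 15*1/17 = -221/41 - 15/17 = -4372/697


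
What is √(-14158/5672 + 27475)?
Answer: 11*√456525809/1418 ≈ 165.75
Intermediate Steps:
√(-14158/5672 + 27475) = √(-14158*1/5672 + 27475) = √(-7079/2836 + 27475) = √(77912021/2836) = 11*√456525809/1418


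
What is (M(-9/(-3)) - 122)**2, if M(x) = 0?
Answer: 14884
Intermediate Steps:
(M(-9/(-3)) - 122)**2 = (0 - 122)**2 = (-122)**2 = 14884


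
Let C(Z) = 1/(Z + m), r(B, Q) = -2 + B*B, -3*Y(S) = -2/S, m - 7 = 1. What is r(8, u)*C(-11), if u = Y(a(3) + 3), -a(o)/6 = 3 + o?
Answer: -62/3 ≈ -20.667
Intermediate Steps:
m = 8 (m = 7 + 1 = 8)
a(o) = -18 - 6*o (a(o) = -6*(3 + o) = -18 - 6*o)
Y(S) = 2/(3*S) (Y(S) = -(-2)/(3*S) = 2/(3*S))
u = -2/99 (u = 2/(3*((-18 - 6*3) + 3)) = 2/(3*((-18 - 18) + 3)) = 2/(3*(-36 + 3)) = (⅔)/(-33) = (⅔)*(-1/33) = -2/99 ≈ -0.020202)
r(B, Q) = -2 + B²
C(Z) = 1/(8 + Z) (C(Z) = 1/(Z + 8) = 1/(8 + Z))
r(8, u)*C(-11) = (-2 + 8²)/(8 - 11) = (-2 + 64)/(-3) = 62*(-⅓) = -62/3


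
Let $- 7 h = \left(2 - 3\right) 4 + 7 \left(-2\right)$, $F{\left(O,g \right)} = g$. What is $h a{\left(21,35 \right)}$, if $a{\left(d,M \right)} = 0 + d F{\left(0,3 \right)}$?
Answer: $162$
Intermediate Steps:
$h = \frac{18}{7}$ ($h = - \frac{\left(2 - 3\right) 4 + 7 \left(-2\right)}{7} = - \frac{\left(-1\right) 4 - 14}{7} = - \frac{-4 - 14}{7} = \left(- \frac{1}{7}\right) \left(-18\right) = \frac{18}{7} \approx 2.5714$)
$a{\left(d,M \right)} = 3 d$ ($a{\left(d,M \right)} = 0 + d 3 = 0 + 3 d = 3 d$)
$h a{\left(21,35 \right)} = \frac{18 \cdot 3 \cdot 21}{7} = \frac{18}{7} \cdot 63 = 162$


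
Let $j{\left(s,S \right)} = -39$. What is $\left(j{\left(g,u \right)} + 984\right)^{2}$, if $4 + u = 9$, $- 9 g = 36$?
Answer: $893025$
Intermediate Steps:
$g = -4$ ($g = \left(- \frac{1}{9}\right) 36 = -4$)
$u = 5$ ($u = -4 + 9 = 5$)
$\left(j{\left(g,u \right)} + 984\right)^{2} = \left(-39 + 984\right)^{2} = 945^{2} = 893025$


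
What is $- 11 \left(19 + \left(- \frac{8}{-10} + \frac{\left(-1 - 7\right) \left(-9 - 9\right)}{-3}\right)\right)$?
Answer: $\frac{1551}{5} \approx 310.2$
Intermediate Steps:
$- 11 \left(19 + \left(- \frac{8}{-10} + \frac{\left(-1 - 7\right) \left(-9 - 9\right)}{-3}\right)\right) = - 11 \left(19 + \left(\left(-8\right) \left(- \frac{1}{10}\right) + \left(-8\right) \left(-18\right) \left(- \frac{1}{3}\right)\right)\right) = - 11 \left(19 + \left(\frac{4}{5} + 144 \left(- \frac{1}{3}\right)\right)\right) = - 11 \left(19 + \left(\frac{4}{5} - 48\right)\right) = - 11 \left(19 - \frac{236}{5}\right) = \left(-11\right) \left(- \frac{141}{5}\right) = \frac{1551}{5}$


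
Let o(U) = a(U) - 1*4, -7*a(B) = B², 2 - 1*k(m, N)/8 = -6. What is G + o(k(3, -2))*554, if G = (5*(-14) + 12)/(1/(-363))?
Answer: -2137318/7 ≈ -3.0533e+5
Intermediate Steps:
k(m, N) = 64 (k(m, N) = 16 - 8*(-6) = 16 + 48 = 64)
a(B) = -B²/7
o(U) = -4 - U²/7 (o(U) = -U²/7 - 1*4 = -U²/7 - 4 = -4 - U²/7)
G = 21054 (G = (-70 + 12)/(-1/363) = -58*(-363) = 21054)
G + o(k(3, -2))*554 = 21054 + (-4 - ⅐*64²)*554 = 21054 + (-4 - ⅐*4096)*554 = 21054 + (-4 - 4096/7)*554 = 21054 - 4124/7*554 = 21054 - 2284696/7 = -2137318/7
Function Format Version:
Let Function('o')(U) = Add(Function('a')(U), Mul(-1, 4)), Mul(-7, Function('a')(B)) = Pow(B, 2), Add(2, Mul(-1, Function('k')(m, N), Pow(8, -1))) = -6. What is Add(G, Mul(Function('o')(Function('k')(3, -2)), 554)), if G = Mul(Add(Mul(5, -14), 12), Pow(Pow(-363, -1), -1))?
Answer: Rational(-2137318, 7) ≈ -3.0533e+5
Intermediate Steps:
Function('k')(m, N) = 64 (Function('k')(m, N) = Add(16, Mul(-8, -6)) = Add(16, 48) = 64)
Function('a')(B) = Mul(Rational(-1, 7), Pow(B, 2))
Function('o')(U) = Add(-4, Mul(Rational(-1, 7), Pow(U, 2))) (Function('o')(U) = Add(Mul(Rational(-1, 7), Pow(U, 2)), Mul(-1, 4)) = Add(Mul(Rational(-1, 7), Pow(U, 2)), -4) = Add(-4, Mul(Rational(-1, 7), Pow(U, 2))))
G = 21054 (G = Mul(Add(-70, 12), Pow(Rational(-1, 363), -1)) = Mul(-58, -363) = 21054)
Add(G, Mul(Function('o')(Function('k')(3, -2)), 554)) = Add(21054, Mul(Add(-4, Mul(Rational(-1, 7), Pow(64, 2))), 554)) = Add(21054, Mul(Add(-4, Mul(Rational(-1, 7), 4096)), 554)) = Add(21054, Mul(Add(-4, Rational(-4096, 7)), 554)) = Add(21054, Mul(Rational(-4124, 7), 554)) = Add(21054, Rational(-2284696, 7)) = Rational(-2137318, 7)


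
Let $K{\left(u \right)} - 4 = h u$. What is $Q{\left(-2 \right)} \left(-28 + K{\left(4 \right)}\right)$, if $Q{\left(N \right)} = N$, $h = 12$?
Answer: $-48$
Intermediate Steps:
$K{\left(u \right)} = 4 + 12 u$
$Q{\left(-2 \right)} \left(-28 + K{\left(4 \right)}\right) = - 2 \left(-28 + \left(4 + 12 \cdot 4\right)\right) = - 2 \left(-28 + \left(4 + 48\right)\right) = - 2 \left(-28 + 52\right) = \left(-2\right) 24 = -48$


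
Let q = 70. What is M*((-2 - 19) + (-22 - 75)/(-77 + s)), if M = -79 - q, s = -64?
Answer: 426736/141 ≈ 3026.5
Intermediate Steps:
M = -149 (M = -79 - 1*70 = -79 - 70 = -149)
M*((-2 - 19) + (-22 - 75)/(-77 + s)) = -149*((-2 - 19) + (-22 - 75)/(-77 - 64)) = -149*(-21 - 97/(-141)) = -149*(-21 - 97*(-1/141)) = -149*(-21 + 97/141) = -149*(-2864/141) = 426736/141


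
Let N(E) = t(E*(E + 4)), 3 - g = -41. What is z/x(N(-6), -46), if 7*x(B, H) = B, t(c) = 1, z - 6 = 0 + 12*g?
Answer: 3738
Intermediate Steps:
g = 44 (g = 3 - 1*(-41) = 3 + 41 = 44)
z = 534 (z = 6 + (0 + 12*44) = 6 + (0 + 528) = 6 + 528 = 534)
N(E) = 1
x(B, H) = B/7
z/x(N(-6), -46) = 534/(((⅐)*1)) = 534/(⅐) = 534*7 = 3738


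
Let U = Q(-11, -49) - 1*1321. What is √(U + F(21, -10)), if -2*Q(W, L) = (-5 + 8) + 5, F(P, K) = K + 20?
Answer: I*√1315 ≈ 36.263*I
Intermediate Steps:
F(P, K) = 20 + K
Q(W, L) = -4 (Q(W, L) = -((-5 + 8) + 5)/2 = -(3 + 5)/2 = -½*8 = -4)
U = -1325 (U = -4 - 1*1321 = -4 - 1321 = -1325)
√(U + F(21, -10)) = √(-1325 + (20 - 10)) = √(-1325 + 10) = √(-1315) = I*√1315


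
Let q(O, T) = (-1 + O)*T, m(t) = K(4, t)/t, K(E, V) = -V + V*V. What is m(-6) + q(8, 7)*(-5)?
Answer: -252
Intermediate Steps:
K(E, V) = V² - V (K(E, V) = -V + V² = V² - V)
m(t) = -1 + t (m(t) = (t*(-1 + t))/t = -1 + t)
q(O, T) = T*(-1 + O)
m(-6) + q(8, 7)*(-5) = (-1 - 6) + (7*(-1 + 8))*(-5) = -7 + (7*7)*(-5) = -7 + 49*(-5) = -7 - 245 = -252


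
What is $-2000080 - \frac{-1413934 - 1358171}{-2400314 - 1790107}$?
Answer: $- \frac{2793726668595}{1396807} \approx -2.0001 \cdot 10^{6}$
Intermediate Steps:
$-2000080 - \frac{-1413934 - 1358171}{-2400314 - 1790107} = -2000080 - - \frac{2772105}{-4190421} = -2000080 - \left(-2772105\right) \left(- \frac{1}{4190421}\right) = -2000080 - \frac{924035}{1396807} = - \frac{2793726668595}{1396807}$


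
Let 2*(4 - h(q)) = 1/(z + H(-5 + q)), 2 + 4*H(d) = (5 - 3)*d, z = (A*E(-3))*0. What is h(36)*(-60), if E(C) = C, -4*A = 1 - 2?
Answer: -238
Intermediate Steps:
A = ¼ (A = -(1 - 2)/4 = -¼*(-1) = ¼ ≈ 0.25000)
z = 0 (z = ((¼)*(-3))*0 = -¾*0 = 0)
H(d) = -½ + d/2 (H(d) = -½ + ((5 - 3)*d)/4 = -½ + (2*d)/4 = -½ + d/2)
h(q) = 4 - 1/(2*(-3 + q/2)) (h(q) = 4 - 1/(2*(0 + (-½ + (-5 + q)/2))) = 4 - 1/(2*(0 + (-½ + (-5/2 + q/2)))) = 4 - 1/(2*(0 + (-3 + q/2))) = 4 - 1/(2*(-3 + q/2)))
h(36)*(-60) = ((-25 + 4*36)/(-6 + 36))*(-60) = ((-25 + 144)/30)*(-60) = ((1/30)*119)*(-60) = (119/30)*(-60) = -238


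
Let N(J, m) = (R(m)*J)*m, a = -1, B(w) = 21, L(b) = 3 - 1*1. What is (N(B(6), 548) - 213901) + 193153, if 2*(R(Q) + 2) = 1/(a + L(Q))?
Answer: -38010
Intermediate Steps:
L(b) = 2 (L(b) = 3 - 1 = 2)
R(Q) = -3/2 (R(Q) = -2 + 1/(2*(-1 + 2)) = -2 + (½)/1 = -2 + (½)*1 = -2 + ½ = -3/2)
N(J, m) = -3*J*m/2 (N(J, m) = (-3*J/2)*m = -3*J*m/2)
(N(B(6), 548) - 213901) + 193153 = (-3/2*21*548 - 213901) + 193153 = (-17262 - 213901) + 193153 = -231163 + 193153 = -38010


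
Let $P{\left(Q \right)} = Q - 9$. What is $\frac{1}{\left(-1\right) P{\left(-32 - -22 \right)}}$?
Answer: $\frac{1}{19} \approx 0.052632$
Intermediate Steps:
$P{\left(Q \right)} = -9 + Q$
$\frac{1}{\left(-1\right) P{\left(-32 - -22 \right)}} = \frac{1}{\left(-1\right) \left(-9 - 10\right)} = \frac{1}{\left(-1\right) \left(-19\right)} = \frac{1}{19}$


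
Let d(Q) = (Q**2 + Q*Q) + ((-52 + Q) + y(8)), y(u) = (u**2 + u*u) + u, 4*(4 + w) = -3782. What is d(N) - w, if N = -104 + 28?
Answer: 25019/2 ≈ 12510.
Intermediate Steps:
w = -1899/2 (w = -4 + (1/4)*(-3782) = -4 - 1891/2 = -1899/2 ≈ -949.50)
y(u) = u + 2*u**2 (y(u) = (u**2 + u**2) + u = 2*u**2 + u = u + 2*u**2)
N = -76
d(Q) = 84 + Q + 2*Q**2 (d(Q) = (Q**2 + Q*Q) + ((-52 + Q) + 8*(1 + 2*8)) = (Q**2 + Q**2) + ((-52 + Q) + 8*(1 + 16)) = 2*Q**2 + ((-52 + Q) + 8*17) = 2*Q**2 + ((-52 + Q) + 136) = 2*Q**2 + (84 + Q) = 84 + Q + 2*Q**2)
d(N) - w = (84 - 76 + 2*(-76)**2) - 1*(-1899/2) = (84 - 76 + 2*5776) + 1899/2 = (84 - 76 + 11552) + 1899/2 = 11560 + 1899/2 = 25019/2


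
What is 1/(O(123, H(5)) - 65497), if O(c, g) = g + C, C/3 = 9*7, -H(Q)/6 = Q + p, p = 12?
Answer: -1/65410 ≈ -1.5288e-5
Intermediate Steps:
H(Q) = -72 - 6*Q (H(Q) = -6*(Q + 12) = -6*(12 + Q) = -72 - 6*Q)
C = 189 (C = 3*(9*7) = 3*63 = 189)
O(c, g) = 189 + g (O(c, g) = g + 189 = 189 + g)
1/(O(123, H(5)) - 65497) = 1/((189 + (-72 - 6*5)) - 65497) = 1/((189 + (-72 - 30)) - 65497) = 1/((189 - 102) - 65497) = 1/(87 - 65497) = 1/(-65410) = -1/65410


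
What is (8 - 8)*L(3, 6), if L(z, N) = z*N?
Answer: 0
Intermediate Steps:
L(z, N) = N*z
(8 - 8)*L(3, 6) = (8 - 8)*(6*3) = 0*18 = 0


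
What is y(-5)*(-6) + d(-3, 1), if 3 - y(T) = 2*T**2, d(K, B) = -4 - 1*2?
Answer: 276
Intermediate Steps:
d(K, B) = -6 (d(K, B) = -4 - 2 = -6)
y(T) = 3 - 2*T**2
y(-5)*(-6) + d(-3, 1) = (3 - 2*(-5)**2)*(-6) - 6 = (3 - 2*25)*(-6) - 6 = (3 - 50)*(-6) - 6 = -47*(-6) - 6 = 282 - 6 = 276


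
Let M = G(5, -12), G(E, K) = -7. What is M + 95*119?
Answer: 11298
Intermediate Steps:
M = -7
M + 95*119 = -7 + 95*119 = -7 + 11305 = 11298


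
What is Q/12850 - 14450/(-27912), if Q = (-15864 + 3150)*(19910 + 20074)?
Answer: -3547265766703/89667300 ≈ -39560.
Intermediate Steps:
Q = -508356576 (Q = -12714*39984 = -508356576)
Q/12850 - 14450/(-27912) = -508356576/12850 - 14450/(-27912) = -508356576*1/12850 - 14450*(-1/27912) = -254178288/6425 + 7225/13956 = -3547265766703/89667300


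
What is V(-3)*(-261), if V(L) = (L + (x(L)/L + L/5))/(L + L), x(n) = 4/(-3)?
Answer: -2059/15 ≈ -137.27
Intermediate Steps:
x(n) = -4/3 (x(n) = 4*(-1/3) = -4/3)
V(L) = (-4/(3*L) + 6*L/5)/(2*L) (V(L) = (L + (-4/(3*L) + L/5))/(L + L) = (L + (-4/(3*L) + L*(1/5)))/((2*L)) = (L + (-4/(3*L) + L/5))*(1/(2*L)) = (-4/(3*L) + 6*L/5)*(1/(2*L)) = (-4/(3*L) + 6*L/5)/(2*L))
V(-3)*(-261) = (3/5 - 2/3/(-3)**2)*(-261) = (3/5 - 2/3*1/9)*(-261) = (3/5 - 2/27)*(-261) = (71/135)*(-261) = -2059/15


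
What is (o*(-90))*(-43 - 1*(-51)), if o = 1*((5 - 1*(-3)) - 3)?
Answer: -3600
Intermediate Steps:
o = 5 (o = 1*((5 + 3) - 3) = 1*(8 - 3) = 1*5 = 5)
(o*(-90))*(-43 - 1*(-51)) = (5*(-90))*(-43 - 1*(-51)) = -450*(-43 + 51) = -450*8 = -3600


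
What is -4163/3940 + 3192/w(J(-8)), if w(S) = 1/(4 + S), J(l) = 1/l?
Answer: 48729697/3940 ≈ 12368.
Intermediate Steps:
-4163/3940 + 3192/w(J(-8)) = -4163/3940 + 3192/(1/(4 + 1/(-8))) = -4163*1/3940 + 3192/(1/(4 - ⅛)) = -4163/3940 + 3192/(1/(31/8)) = -4163/3940 + 3192/(8/31) = -4163/3940 + 3192*(31/8) = -4163/3940 + 12369 = 48729697/3940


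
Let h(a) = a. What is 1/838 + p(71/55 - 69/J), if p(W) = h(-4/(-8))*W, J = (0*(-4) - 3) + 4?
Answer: -1560301/46090 ≈ -33.853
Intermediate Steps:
J = 1 (J = (0 - 3) + 4 = -3 + 4 = 1)
p(W) = W/2 (p(W) = (-4/(-8))*W = (-4*(-1/8))*W = W/2)
1/838 + p(71/55 - 69/J) = 1/838 + (71/55 - 69/1)/2 = 1/838 + (71*(1/55) - 69*1)/2 = 1/838 + (71/55 - 69)/2 = 1/838 + (1/2)*(-3724/55) = 1/838 - 1862/55 = -1560301/46090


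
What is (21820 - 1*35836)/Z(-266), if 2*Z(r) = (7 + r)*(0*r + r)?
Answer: -14016/34447 ≈ -0.40689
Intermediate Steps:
Z(r) = r*(7 + r)/2 (Z(r) = ((7 + r)*(0*r + r))/2 = ((7 + r)*(0 + r))/2 = ((7 + r)*r)/2 = (r*(7 + r))/2 = r*(7 + r)/2)
(21820 - 1*35836)/Z(-266) = (21820 - 1*35836)/(((½)*(-266)*(7 - 266))) = (21820 - 35836)/(((½)*(-266)*(-259))) = -14016/34447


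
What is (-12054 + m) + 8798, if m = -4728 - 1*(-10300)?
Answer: 2316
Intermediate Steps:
m = 5572 (m = -4728 + 10300 = 5572)
(-12054 + m) + 8798 = (-12054 + 5572) + 8798 = -6482 + 8798 = 2316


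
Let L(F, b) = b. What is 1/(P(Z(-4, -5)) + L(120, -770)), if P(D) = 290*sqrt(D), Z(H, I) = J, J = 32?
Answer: 77/209830 + 58*sqrt(2)/104915 ≈ 0.0011488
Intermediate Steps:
Z(H, I) = 32
1/(P(Z(-4, -5)) + L(120, -770)) = 1/(290*sqrt(32) - 770) = 1/(290*(4*sqrt(2)) - 770) = 1/(1160*sqrt(2) - 770) = 1/(-770 + 1160*sqrt(2))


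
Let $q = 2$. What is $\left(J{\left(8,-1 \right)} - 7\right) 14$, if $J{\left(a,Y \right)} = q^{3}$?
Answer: $14$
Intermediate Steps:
$J{\left(a,Y \right)} = 8$ ($J{\left(a,Y \right)} = 2^{3} = 8$)
$\left(J{\left(8,-1 \right)} - 7\right) 14 = \left(8 - 7\right) 14 = 1 \cdot 14 = 14$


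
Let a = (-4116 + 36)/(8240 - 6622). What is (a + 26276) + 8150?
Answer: 27848594/809 ≈ 34424.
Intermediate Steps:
a = -2040/809 (a = -4080/1618 = -4080*1/1618 = -2040/809 ≈ -2.5216)
(a + 26276) + 8150 = (-2040/809 + 26276) + 8150 = 21255244/809 + 8150 = 27848594/809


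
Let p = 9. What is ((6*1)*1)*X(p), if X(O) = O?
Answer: 54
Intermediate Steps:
((6*1)*1)*X(p) = ((6*1)*1)*9 = (6*1)*9 = 6*9 = 54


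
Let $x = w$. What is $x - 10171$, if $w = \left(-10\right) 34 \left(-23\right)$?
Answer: $-2351$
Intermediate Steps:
$w = 7820$ ($w = \left(-340\right) \left(-23\right) = 7820$)
$x = 7820$
$x - 10171 = 7820 - 10171 = -2351$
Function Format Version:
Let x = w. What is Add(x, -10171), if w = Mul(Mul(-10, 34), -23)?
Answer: -2351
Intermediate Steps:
w = 7820 (w = Mul(-340, -23) = 7820)
x = 7820
Add(x, -10171) = Add(7820, -10171) = -2351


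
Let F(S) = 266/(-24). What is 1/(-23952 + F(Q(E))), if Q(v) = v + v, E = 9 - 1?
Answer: -12/287557 ≈ -4.1731e-5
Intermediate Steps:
E = 8
Q(v) = 2*v
F(S) = -133/12 (F(S) = 266*(-1/24) = -133/12)
1/(-23952 + F(Q(E))) = 1/(-23952 - 133/12) = 1/(-287557/12) = -12/287557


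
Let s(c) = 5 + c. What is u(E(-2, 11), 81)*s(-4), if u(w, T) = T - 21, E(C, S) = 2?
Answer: 60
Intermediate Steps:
u(w, T) = -21 + T
u(E(-2, 11), 81)*s(-4) = (-21 + 81)*(5 - 4) = 60*1 = 60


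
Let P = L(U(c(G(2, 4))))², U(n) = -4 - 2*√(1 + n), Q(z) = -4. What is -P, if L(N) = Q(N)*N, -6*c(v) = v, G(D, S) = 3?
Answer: -288 - 128*√2 ≈ -469.02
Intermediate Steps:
c(v) = -v/6
L(N) = -4*N
P = (16 + 4*√2)² (P = (-4*(-4 - 2*√(1 - ⅙*3)))² = (-4*(-4 - 2*√(1 - ½)))² = (-4*(-4 - √2))² = (16 + 4*√2)² ≈ 469.02)
-P = -(288 + 128*√2) = -288 - 128*√2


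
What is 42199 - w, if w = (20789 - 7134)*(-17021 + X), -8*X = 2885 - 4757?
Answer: 229268684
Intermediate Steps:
X = 234 (X = -(2885 - 4757)/8 = -⅛*(-1872) = 234)
w = -229226485 (w = (20789 - 7134)*(-17021 + 234) = 13655*(-16787) = -229226485)
42199 - w = 42199 - 1*(-229226485) = 42199 + 229226485 = 229268684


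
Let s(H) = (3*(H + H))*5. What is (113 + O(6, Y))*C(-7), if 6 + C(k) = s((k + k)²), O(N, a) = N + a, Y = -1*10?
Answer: 640266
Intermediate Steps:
Y = -10
s(H) = 30*H (s(H) = (3*(2*H))*5 = (6*H)*5 = 30*H)
C(k) = -6 + 120*k² (C(k) = -6 + 30*(k + k)² = -6 + 30*(2*k)² = -6 + 30*(4*k²) = -6 + 120*k²)
(113 + O(6, Y))*C(-7) = (113 + (6 - 10))*(-6 + 120*(-7)²) = (113 - 4)*(-6 + 120*49) = 109*(-6 + 5880) = 109*5874 = 640266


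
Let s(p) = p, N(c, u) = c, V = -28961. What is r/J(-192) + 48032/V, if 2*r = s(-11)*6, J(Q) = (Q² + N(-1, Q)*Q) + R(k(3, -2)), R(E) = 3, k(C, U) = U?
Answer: -53968897/32523203 ≈ -1.6594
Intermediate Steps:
J(Q) = 3 + Q² - Q (J(Q) = (Q² - Q) + 3 = 3 + Q² - Q)
r = -33 (r = (-11*6)/2 = (½)*(-66) = -33)
r/J(-192) + 48032/V = -33/(3 + (-192)² - 1*(-192)) + 48032/(-28961) = -33/(3 + 36864 + 192) + 48032*(-1/28961) = -33/37059 - 48032/28961 = -33*1/37059 - 48032/28961 = -1/1123 - 48032/28961 = -53968897/32523203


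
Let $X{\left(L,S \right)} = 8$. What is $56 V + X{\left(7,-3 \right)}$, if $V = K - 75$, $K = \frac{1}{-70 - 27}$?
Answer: $- \frac{406680}{97} \approx -4192.6$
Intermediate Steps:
$K = - \frac{1}{97}$ ($K = \frac{1}{-97} = - \frac{1}{97} \approx -0.010309$)
$V = - \frac{7276}{97}$ ($V = - \frac{1}{97} - 75 = - \frac{7276}{97} \approx -75.01$)
$56 V + X{\left(7,-3 \right)} = 56 \left(- \frac{7276}{97}\right) + 8 = - \frac{407456}{97} + 8 = - \frac{406680}{97}$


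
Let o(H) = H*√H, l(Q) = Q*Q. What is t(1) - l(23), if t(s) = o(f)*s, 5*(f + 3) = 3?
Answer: -529 - 24*I*√15/25 ≈ -529.0 - 3.7181*I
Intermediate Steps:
l(Q) = Q²
f = -12/5 (f = -3 + (⅕)*3 = -3 + ⅗ = -12/5 ≈ -2.4000)
o(H) = H^(3/2)
t(s) = -24*I*s*√15/25 (t(s) = (-12/5)^(3/2)*s = (-24*I*√15/25)*s = -24*I*s*√15/25)
t(1) - l(23) = -24/25*I*1*√15 - 1*23² = -24*I*√15/25 - 1*529 = -24*I*√15/25 - 529 = -529 - 24*I*√15/25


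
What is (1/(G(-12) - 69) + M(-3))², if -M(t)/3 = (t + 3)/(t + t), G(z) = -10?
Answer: 1/6241 ≈ 0.00016023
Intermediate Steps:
M(t) = -3*(3 + t)/(2*t) (M(t) = -3*(t + 3)/(t + t) = -3*(3 + t)/(2*t))
(1/(G(-12) - 69) + M(-3))² = (1/(-10 - 69) + (3/2)*(-3 - 1*(-3))/(-3))² = (1/(-79) + (3/2)*(-⅓)*(-3 + 3))² = (-1/79 + (3/2)*(-⅓)*0)² = (-1/79 + 0)² = (-1/79)² = 1/6241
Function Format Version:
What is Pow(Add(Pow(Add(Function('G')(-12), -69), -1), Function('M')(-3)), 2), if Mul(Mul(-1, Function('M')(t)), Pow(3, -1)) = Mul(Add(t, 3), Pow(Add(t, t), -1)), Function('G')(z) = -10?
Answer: Rational(1, 6241) ≈ 0.00016023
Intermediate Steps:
Function('M')(t) = Mul(Rational(-3, 2), Pow(t, -1), Add(3, t)) (Function('M')(t) = Mul(-3, Mul(Add(t, 3), Pow(Add(t, t), -1))) = Mul(-3, Mul(Add(3, t), Pow(Mul(2, t), -1))) = Mul(-3, Mul(Add(3, t), Mul(Rational(1, 2), Pow(t, -1)))) = Mul(-3, Mul(Rational(1, 2), Pow(t, -1), Add(3, t))) = Mul(Rational(-3, 2), Pow(t, -1), Add(3, t)))
Pow(Add(Pow(Add(Function('G')(-12), -69), -1), Function('M')(-3)), 2) = Pow(Add(Pow(Add(-10, -69), -1), Mul(Rational(3, 2), Pow(-3, -1), Add(-3, Mul(-1, -3)))), 2) = Pow(Add(Pow(-79, -1), Mul(Rational(3, 2), Rational(-1, 3), Add(-3, 3))), 2) = Pow(Add(Rational(-1, 79), Mul(Rational(3, 2), Rational(-1, 3), 0)), 2) = Pow(Add(Rational(-1, 79), 0), 2) = Pow(Rational(-1, 79), 2) = Rational(1, 6241)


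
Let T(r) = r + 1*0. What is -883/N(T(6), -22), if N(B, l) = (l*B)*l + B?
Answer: -883/2910 ≈ -0.30344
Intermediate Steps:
T(r) = r (T(r) = r + 0 = r)
N(B, l) = B + B*l**2 (N(B, l) = (B*l)*l + B = B*l**2 + B = B + B*l**2)
-883/N(T(6), -22) = -883*1/(6*(1 + (-22)**2)) = -883*1/(6*(1 + 484)) = -883/(6*485) = -883/2910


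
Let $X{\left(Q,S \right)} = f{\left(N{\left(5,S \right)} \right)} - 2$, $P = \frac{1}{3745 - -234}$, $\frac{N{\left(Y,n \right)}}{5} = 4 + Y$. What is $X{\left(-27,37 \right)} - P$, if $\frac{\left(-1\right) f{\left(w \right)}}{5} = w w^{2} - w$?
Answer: $- \frac{1812044559}{3979} \approx -4.554 \cdot 10^{5}$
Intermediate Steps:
$N{\left(Y,n \right)} = 20 + 5 Y$ ($N{\left(Y,n \right)} = 5 \left(4 + Y\right) = 20 + 5 Y$)
$P = \frac{1}{3979}$ ($P = \frac{1}{3745 + 234} = \frac{1}{3979} \approx 0.00025132$)
$f{\left(w \right)} = - 5 w^{3} + 5 w$ ($f{\left(w \right)} = - 5 \left(w w^{2} - w\right) = - 5 \left(w^{3} - w\right) = - 5 w^{3} + 5 w$)
$X{\left(Q,S \right)} = -455402$ ($X{\left(Q,S \right)} = 5 \left(20 + 5 \cdot 5\right) \left(1 - \left(20 + 5 \cdot 5\right)^{2}\right) - 2 = 5 \left(20 + 25\right) \left(1 - \left(20 + 25\right)^{2}\right) - 2 = 5 \cdot 45 \left(1 - 45^{2}\right) - 2 = 5 \cdot 45 \left(1 - 2025\right) - 2 = 5 \cdot 45 \left(-2024\right) - 2 = -455400 - 2 = -455402$)
$X{\left(-27,37 \right)} - P = -455402 - \frac{1}{3979} = - \frac{1812044559}{3979}$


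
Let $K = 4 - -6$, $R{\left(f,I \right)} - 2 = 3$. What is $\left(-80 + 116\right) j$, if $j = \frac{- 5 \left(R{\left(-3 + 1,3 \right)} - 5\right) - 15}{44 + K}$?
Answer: $-10$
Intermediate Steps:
$R{\left(f,I \right)} = 5$ ($R{\left(f,I \right)} = 2 + 3 = 5$)
$K = 10$ ($K = 4 + 6 = 10$)
$j = - \frac{5}{18}$ ($j = \frac{- 5 \left(5 - 5\right) - 15}{44 + 10} = \frac{\left(-5\right) 0 - 15}{54} = \left(0 - 15\right) \frac{1}{54} = \left(-15\right) \frac{1}{54} = - \frac{5}{18} \approx -0.27778$)
$\left(-80 + 116\right) j = \left(-80 + 116\right) \left(- \frac{5}{18}\right) = 36 \left(- \frac{5}{18}\right) = -10$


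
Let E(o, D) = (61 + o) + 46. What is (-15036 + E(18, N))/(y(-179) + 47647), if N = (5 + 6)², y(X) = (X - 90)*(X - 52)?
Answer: -14911/109786 ≈ -0.13582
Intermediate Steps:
y(X) = (-90 + X)*(-52 + X)
N = 121 (N = 11² = 121)
E(o, D) = 107 + o
(-15036 + E(18, N))/(y(-179) + 47647) = (-15036 + (107 + 18))/((4680 + (-179)² - 142*(-179)) + 47647) = (-15036 + 125)/((4680 + 32041 + 25418) + 47647) = -14911/(62139 + 47647) = -14911/109786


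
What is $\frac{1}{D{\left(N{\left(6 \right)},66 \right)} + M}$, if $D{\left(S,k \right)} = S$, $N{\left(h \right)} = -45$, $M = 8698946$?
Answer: $\frac{1}{8698901} \approx 1.1496 \cdot 10^{-7}$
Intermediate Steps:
$\frac{1}{D{\left(N{\left(6 \right)},66 \right)} + M} = \frac{1}{-45 + 8698946} = \frac{1}{8698901}$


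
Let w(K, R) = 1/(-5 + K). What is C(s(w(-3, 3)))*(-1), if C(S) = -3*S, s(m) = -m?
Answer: 3/8 ≈ 0.37500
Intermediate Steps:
C(s(w(-3, 3)))*(-1) = -(-3)/(-5 - 3)*(-1) = -(-3)/(-8)*(-1) = -(-3)*(-1)/8*(-1) = -3*1/8*(-1) = -3/8*(-1) = 3/8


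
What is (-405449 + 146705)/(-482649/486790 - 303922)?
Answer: 125953991760/147946673029 ≈ 0.85135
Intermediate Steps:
(-405449 + 146705)/(-482649/486790 - 303922) = -258744/(-482649*1/486790 - 303922) = -258744/(-482649/486790 - 303922) = -258744/(-147946673029/486790) = -258744*(-486790/147946673029) = 125953991760/147946673029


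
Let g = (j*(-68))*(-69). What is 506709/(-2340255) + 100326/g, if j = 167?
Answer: -391909439/4429322630 ≈ -0.088481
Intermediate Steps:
g = 783564 (g = (167*(-68))*(-69) = -11356*(-69) = 783564)
506709/(-2340255) + 100326/g = 506709/(-2340255) + 100326/783564 = 506709*(-1/2340255) + 100326*(1/783564) = -168903/780085 + 727/5678 = -391909439/4429322630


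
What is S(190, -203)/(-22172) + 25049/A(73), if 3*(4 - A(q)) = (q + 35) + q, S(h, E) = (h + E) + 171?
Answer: -833092993/1873534 ≈ -444.66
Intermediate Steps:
S(h, E) = 171 + E + h (S(h, E) = (E + h) + 171 = 171 + E + h)
A(q) = -23/3 - 2*q/3 (A(q) = 4 - ((q + 35) + q)/3 = 4 - ((35 + q) + q)/3 = 4 - (35 + 2*q)/3 = 4 + (-35/3 - 2*q/3) = -23/3 - 2*q/3)
S(190, -203)/(-22172) + 25049/A(73) = (171 - 203 + 190)/(-22172) + 25049/(-23/3 - 2/3*73) = 158*(-1/22172) + 25049/(-23/3 - 146/3) = -79/11086 + 25049/(-169/3) = -79/11086 + 25049*(-3/169) = -79/11086 - 75147/169 = -833092993/1873534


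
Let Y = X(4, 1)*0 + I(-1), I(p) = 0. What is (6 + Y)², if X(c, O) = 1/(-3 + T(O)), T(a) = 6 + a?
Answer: 36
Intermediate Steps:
X(c, O) = 1/(3 + O) (X(c, O) = 1/(-3 + (6 + O)) = 1/(3 + O))
Y = 0 (Y = 0/(3 + 1) + 0 = 0/4 + 0 = (¼)*0 + 0 = 0 + 0 = 0)
(6 + Y)² = (6 + 0)² = 6² = 36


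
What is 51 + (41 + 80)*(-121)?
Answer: -14590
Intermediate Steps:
51 + (41 + 80)*(-121) = 51 + 121*(-121) = 51 - 14641 = -14590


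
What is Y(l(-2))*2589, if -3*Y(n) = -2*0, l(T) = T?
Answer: 0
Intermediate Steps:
Y(n) = 0 (Y(n) = -(-2)*0/3 = -⅓*0 = 0)
Y(l(-2))*2589 = 0*2589 = 0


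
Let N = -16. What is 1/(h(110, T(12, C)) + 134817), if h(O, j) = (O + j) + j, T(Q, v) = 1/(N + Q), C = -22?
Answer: 2/269853 ≈ 7.4114e-6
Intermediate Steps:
T(Q, v) = 1/(-16 + Q)
h(O, j) = O + 2*j
1/(h(110, T(12, C)) + 134817) = 1/((110 + 2/(-16 + 12)) + 134817) = 1/((110 + 2/(-4)) + 134817) = 1/((110 + 2*(-¼)) + 134817) = 1/((110 - ½) + 134817) = 1/(219/2 + 134817) = 1/(269853/2) = 2/269853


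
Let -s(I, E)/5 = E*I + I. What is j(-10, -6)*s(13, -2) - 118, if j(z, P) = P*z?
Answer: 3782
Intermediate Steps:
s(I, E) = -5*I - 5*E*I (s(I, E) = -5*(E*I + I) = -5*(I + E*I) = -5*I - 5*E*I)
j(-10, -6)*s(13, -2) - 118 = (-6*(-10))*(-5*13*(1 - 2)) - 118 = 60*(-5*13*(-1)) - 118 = 60*65 - 118 = 3900 - 118 = 3782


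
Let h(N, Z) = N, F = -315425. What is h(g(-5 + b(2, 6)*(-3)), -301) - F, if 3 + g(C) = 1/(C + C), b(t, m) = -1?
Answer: 1261687/4 ≈ 3.1542e+5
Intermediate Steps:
g(C) = -3 + 1/(2*C) (g(C) = -3 + 1/(C + C) = -3 + 1/(2*C))
h(g(-5 + b(2, 6)*(-3)), -301) - F = (-3 + 1/(2*(-5 - 1*(-3)))) - 1*(-315425) = (-3 + 1/(2*(-5 + 3))) + 315425 = (-3 + (1/2)/(-2)) + 315425 = (-3 + (1/2)*(-1/2)) + 315425 = (-3 - 1/4) + 315425 = -13/4 + 315425 = 1261687/4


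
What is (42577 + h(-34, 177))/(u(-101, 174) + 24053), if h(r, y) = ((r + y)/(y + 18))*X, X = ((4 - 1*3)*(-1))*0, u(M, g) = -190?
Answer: 42577/23863 ≈ 1.7842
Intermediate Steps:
X = 0 (X = ((4 - 3)*(-1))*0 = (1*(-1))*0 = -1*0 = 0)
h(r, y) = 0 (h(r, y) = ((r + y)/(y + 18))*0 = ((r + y)/(18 + y))*0 = 0)
(42577 + h(-34, 177))/(u(-101, 174) + 24053) = (42577 + 0)/(-190 + 24053) = 42577/23863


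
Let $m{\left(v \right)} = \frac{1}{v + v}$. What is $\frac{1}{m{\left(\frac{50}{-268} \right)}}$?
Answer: $- \frac{25}{67} \approx -0.37313$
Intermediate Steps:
$m{\left(v \right)} = \frac{1}{2 v}$
$\frac{1}{m{\left(\frac{50}{-268} \right)}} = \frac{1}{\frac{1}{2} \frac{1}{50 \frac{1}{-268}}} = \frac{1}{\frac{1}{2} \frac{1}{50 \left(- \frac{1}{268}\right)}} = \frac{1}{\frac{1}{2} \frac{1}{- \frac{25}{134}}} = \frac{1}{\frac{1}{2} \left(- \frac{134}{25}\right)} = \frac{1}{- \frac{67}{25}} = - \frac{25}{67}$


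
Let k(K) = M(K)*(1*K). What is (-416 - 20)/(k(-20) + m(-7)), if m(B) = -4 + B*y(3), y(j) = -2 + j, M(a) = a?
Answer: -436/389 ≈ -1.1208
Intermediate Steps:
k(K) = K² (k(K) = K*(1*K) = K*K = K²)
m(B) = -4 + B (m(B) = -4 + B*(-2 + 3) = -4 + B*1 = -4 + B)
(-416 - 20)/(k(-20) + m(-7)) = (-416 - 20)/((-20)² + (-4 - 7)) = -436/(400 - 11) = -436/389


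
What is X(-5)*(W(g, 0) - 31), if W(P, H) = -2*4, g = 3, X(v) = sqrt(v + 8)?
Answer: -39*sqrt(3) ≈ -67.550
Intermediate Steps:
X(v) = sqrt(8 + v)
W(P, H) = -8
X(-5)*(W(g, 0) - 31) = sqrt(8 - 5)*(-8 - 31) = sqrt(3)*(-39) = -39*sqrt(3)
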